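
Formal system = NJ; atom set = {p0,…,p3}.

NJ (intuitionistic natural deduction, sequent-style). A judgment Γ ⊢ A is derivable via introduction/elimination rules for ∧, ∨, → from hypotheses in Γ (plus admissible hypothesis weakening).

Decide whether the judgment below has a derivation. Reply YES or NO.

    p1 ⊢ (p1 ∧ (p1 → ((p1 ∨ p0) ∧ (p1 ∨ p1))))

Derivation (root first):
[∧I] p1 ⊢ (p1 ∧ (p1 → ((p1 ∨ p0) ∧ (p1 ∨ p1))))
  [Ax] p1 ⊢ p1
  [→I]  ⊢ (p1 → ((p1 ∨ p0) ∧ (p1 ∨ p1)))
    [∧I] p1 ⊢ ((p1 ∨ p0) ∧ (p1 ∨ p1))
      [∨I₁] p1 ⊢ (p1 ∨ p0)
        [Ax] p1 ⊢ p1
      [∨I₂] p1 ⊢ (p1 ∨ p1)
        [Ax] p1 ⊢ p1

Result: YES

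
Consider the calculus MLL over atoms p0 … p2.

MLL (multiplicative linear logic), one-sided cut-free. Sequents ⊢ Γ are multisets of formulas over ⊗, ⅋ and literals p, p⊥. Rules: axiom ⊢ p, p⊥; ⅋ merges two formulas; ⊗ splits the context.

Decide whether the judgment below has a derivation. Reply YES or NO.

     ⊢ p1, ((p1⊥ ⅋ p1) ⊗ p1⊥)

Derivation (root first):
[⊗]  ⊢ p1, ((p1⊥ ⅋ p1) ⊗ p1⊥)
  [⅋]  ⊢ (p1⊥ ⅋ p1)
    [Ax]  ⊢ p1, p1⊥
  [Ax]  ⊢ p1, p1⊥

Result: YES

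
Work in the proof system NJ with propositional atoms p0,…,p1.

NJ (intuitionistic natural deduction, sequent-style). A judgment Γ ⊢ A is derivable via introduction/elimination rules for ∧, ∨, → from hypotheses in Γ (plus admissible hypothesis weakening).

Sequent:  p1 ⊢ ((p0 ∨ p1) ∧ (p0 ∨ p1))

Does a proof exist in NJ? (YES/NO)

Derivation trace:
[∧I] p1 ⊢ ((p0 ∨ p1) ∧ (p0 ∨ p1))
  [∨I₂] p1 ⊢ (p0 ∨ p1)
    [Ax] p1 ⊢ p1
  [∨I₂] p1 ⊢ (p0 ∨ p1)
    [Ax] p1 ⊢ p1

Result: YES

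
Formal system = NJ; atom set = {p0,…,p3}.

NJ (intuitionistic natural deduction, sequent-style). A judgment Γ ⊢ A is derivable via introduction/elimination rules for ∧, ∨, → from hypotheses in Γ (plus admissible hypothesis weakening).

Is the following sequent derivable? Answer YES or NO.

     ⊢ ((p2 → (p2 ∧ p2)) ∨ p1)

Derivation (root first):
[∨I₁]  ⊢ ((p2 → (p2 ∧ p2)) ∨ p1)
  [→I]  ⊢ (p2 → (p2 ∧ p2))
    [∧I] p2 ⊢ (p2 ∧ p2)
      [Ax] p2 ⊢ p2
      [Ax] p2 ⊢ p2

Result: YES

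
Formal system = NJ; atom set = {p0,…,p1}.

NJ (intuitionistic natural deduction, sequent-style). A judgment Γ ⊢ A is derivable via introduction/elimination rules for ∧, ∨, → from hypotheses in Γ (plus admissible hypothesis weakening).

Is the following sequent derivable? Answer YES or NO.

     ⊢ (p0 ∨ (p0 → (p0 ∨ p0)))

Proof tree:
[∨I₂]  ⊢ (p0 ∨ (p0 → (p0 ∨ p0)))
  [→I]  ⊢ (p0 → (p0 ∨ p0))
    [∨I₂] p0 ⊢ (p0 ∨ p0)
      [Ax] p0 ⊢ p0

Result: YES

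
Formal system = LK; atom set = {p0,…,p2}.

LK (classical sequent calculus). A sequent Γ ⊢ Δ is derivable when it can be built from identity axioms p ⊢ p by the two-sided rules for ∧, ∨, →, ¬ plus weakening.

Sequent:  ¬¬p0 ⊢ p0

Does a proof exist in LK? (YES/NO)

Derivation trace:
[¬L] ¬¬p0 ⊢ p0
  [¬R]  ⊢ p0, ¬p0
    [Ax] p0 ⊢ p0

Result: YES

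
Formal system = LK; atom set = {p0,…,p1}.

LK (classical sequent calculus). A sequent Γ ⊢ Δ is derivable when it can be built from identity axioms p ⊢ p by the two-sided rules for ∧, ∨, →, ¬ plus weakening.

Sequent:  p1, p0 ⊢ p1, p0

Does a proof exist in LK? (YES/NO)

Derivation trace:
[WR] p1, p0 ⊢ p1, p0
  [WL] p1, p0 ⊢ p1
    [Ax] p1 ⊢ p1

Result: YES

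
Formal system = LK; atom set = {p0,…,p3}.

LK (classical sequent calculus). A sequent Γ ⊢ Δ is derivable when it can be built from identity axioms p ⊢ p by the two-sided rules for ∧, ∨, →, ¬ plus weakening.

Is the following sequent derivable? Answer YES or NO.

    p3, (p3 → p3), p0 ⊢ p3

Derivation trace:
[WL] p3, (p3 → p3), p0 ⊢ p3
  [→L] p3, (p3 → p3) ⊢ p3
    [Ax] p3 ⊢ p3
    [Ax] p3 ⊢ p3

Result: YES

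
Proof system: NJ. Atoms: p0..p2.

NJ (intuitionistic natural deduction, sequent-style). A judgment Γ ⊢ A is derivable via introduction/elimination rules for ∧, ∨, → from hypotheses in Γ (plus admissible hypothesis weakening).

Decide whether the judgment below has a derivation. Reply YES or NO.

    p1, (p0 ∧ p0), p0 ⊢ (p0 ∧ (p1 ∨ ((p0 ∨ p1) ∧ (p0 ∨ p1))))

Proof tree:
[∧I] p1, (p0 ∧ p0), p0 ⊢ (p0 ∧ (p1 ∨ ((p0 ∨ p1) ∧ (p0 ∨ p1))))
  [Wk] p0, (p0 ∧ p0), (p0 ∧ p0) ⊢ p0
    [Wk] p0, (p0 ∧ p0) ⊢ p0
      [Ax] p0 ⊢ p0
  [∨I₂] p1 ⊢ (p1 ∨ ((p0 ∨ p1) ∧ (p0 ∨ p1)))
    [∧I] p1 ⊢ ((p0 ∨ p1) ∧ (p0 ∨ p1))
      [∨I₂] p1 ⊢ (p0 ∨ p1)
        [Ax] p1 ⊢ p1
      [∨I₂] p1 ⊢ (p0 ∨ p1)
        [Ax] p1 ⊢ p1

Result: YES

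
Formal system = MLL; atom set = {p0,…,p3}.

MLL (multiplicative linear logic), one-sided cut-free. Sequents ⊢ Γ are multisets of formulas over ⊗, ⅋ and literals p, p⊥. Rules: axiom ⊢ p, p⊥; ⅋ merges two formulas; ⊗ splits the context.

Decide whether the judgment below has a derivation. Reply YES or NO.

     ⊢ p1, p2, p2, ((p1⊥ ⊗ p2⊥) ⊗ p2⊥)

Proof tree:
[⊗]  ⊢ p1, p2, p2, ((p1⊥ ⊗ p2⊥) ⊗ p2⊥)
  [⊗]  ⊢ p1, p2, (p1⊥ ⊗ p2⊥)
    [Ax]  ⊢ p1, p1⊥
    [Ax]  ⊢ p2, p2⊥
  [Ax]  ⊢ p2, p2⊥

Result: YES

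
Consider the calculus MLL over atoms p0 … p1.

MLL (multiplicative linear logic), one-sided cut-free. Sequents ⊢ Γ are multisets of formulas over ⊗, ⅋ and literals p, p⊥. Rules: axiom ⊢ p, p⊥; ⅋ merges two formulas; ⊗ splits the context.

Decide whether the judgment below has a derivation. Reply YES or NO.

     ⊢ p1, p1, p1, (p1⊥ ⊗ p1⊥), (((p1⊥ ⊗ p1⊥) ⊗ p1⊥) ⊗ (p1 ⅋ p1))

Proof tree:
[⊗]  ⊢ p1, p1, p1, (p1⊥ ⊗ p1⊥), (((p1⊥ ⊗ p1⊥) ⊗ p1⊥) ⊗ (p1 ⅋ p1))
  [⊗]  ⊢ p1, p1, p1, ((p1⊥ ⊗ p1⊥) ⊗ p1⊥)
    [⊗]  ⊢ p1, p1, (p1⊥ ⊗ p1⊥)
      [Ax]  ⊢ p1, p1⊥
      [Ax]  ⊢ p1, p1⊥
    [Ax]  ⊢ p1, p1⊥
  [⅋]  ⊢ (p1⊥ ⊗ p1⊥), (p1 ⅋ p1)
    [⊗]  ⊢ p1, p1, (p1⊥ ⊗ p1⊥)
      [Ax]  ⊢ p1, p1⊥
      [Ax]  ⊢ p1, p1⊥

Result: YES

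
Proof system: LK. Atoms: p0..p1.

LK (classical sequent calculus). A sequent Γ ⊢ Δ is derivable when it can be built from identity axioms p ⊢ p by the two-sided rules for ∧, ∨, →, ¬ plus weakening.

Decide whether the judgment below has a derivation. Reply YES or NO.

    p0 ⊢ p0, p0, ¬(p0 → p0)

Proof tree:
[¬R] p0 ⊢ p0, p0, ¬(p0 → p0)
  [WR] p0, (p0 → p0) ⊢ p0, p0
    [→L] p0, (p0 → p0) ⊢ p0
      [Ax] p0 ⊢ p0
      [Ax] p0 ⊢ p0

Result: YES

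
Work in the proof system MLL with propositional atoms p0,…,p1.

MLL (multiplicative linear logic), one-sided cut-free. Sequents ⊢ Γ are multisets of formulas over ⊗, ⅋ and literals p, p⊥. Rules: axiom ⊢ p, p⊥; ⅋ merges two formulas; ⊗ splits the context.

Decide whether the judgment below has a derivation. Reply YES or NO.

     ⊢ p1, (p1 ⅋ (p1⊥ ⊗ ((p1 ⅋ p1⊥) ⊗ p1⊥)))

Derivation trace:
[⅋]  ⊢ p1, (p1 ⅋ (p1⊥ ⊗ ((p1 ⅋ p1⊥) ⊗ p1⊥)))
  [⊗]  ⊢ p1, p1, (p1⊥ ⊗ ((p1 ⅋ p1⊥) ⊗ p1⊥))
    [Ax]  ⊢ p1, p1⊥
    [⊗]  ⊢ p1, ((p1 ⅋ p1⊥) ⊗ p1⊥)
      [⅋]  ⊢ (p1 ⅋ p1⊥)
        [Ax]  ⊢ p1, p1⊥
      [Ax]  ⊢ p1, p1⊥

Result: YES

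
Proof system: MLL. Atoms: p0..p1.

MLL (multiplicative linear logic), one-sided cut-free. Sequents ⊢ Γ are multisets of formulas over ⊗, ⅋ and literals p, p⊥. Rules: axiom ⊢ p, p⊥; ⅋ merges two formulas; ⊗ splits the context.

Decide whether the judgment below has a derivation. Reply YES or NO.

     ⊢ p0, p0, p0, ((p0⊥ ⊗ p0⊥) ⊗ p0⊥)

Derivation trace:
[⊗]  ⊢ p0, p0, p0, ((p0⊥ ⊗ p0⊥) ⊗ p0⊥)
  [⊗]  ⊢ p0, p0, (p0⊥ ⊗ p0⊥)
    [Ax]  ⊢ p0, p0⊥
    [Ax]  ⊢ p0, p0⊥
  [Ax]  ⊢ p0, p0⊥

Result: YES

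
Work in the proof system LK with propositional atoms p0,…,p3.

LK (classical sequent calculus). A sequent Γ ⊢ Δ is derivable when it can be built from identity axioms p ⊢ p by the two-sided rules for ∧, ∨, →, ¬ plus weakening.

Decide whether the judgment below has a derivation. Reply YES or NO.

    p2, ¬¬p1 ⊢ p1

Derivation (root first):
[¬L] p2, ¬¬p1 ⊢ p1
  [¬R] p2 ⊢ p1, ¬p1
    [WL] p1, p2 ⊢ p1
      [Ax] p1 ⊢ p1

Result: YES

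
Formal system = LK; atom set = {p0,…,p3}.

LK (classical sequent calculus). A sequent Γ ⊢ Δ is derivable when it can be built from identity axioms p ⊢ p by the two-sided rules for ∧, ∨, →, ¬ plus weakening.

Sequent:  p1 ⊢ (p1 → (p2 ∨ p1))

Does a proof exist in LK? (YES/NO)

Proof tree:
[→R] p1 ⊢ (p1 → (p2 ∨ p1))
  [∨R] p1, p1 ⊢ (p2 ∨ p1)
    [WL] p1, p1 ⊢ p1, p2
      [WR] p1 ⊢ p1, p2
        [Ax] p1 ⊢ p1

Result: YES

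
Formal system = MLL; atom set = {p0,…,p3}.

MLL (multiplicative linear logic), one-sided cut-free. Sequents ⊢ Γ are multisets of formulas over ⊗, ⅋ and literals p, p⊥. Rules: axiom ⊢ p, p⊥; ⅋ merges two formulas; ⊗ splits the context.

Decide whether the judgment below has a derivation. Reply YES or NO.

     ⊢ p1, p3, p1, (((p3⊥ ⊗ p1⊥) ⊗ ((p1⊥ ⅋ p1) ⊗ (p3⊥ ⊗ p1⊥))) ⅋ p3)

Derivation (root first):
[⅋]  ⊢ p1, p3, p1, (((p3⊥ ⊗ p1⊥) ⊗ ((p1⊥ ⅋ p1) ⊗ (p3⊥ ⊗ p1⊥))) ⅋ p3)
  [⊗]  ⊢ p3, p1, p3, p1, ((p3⊥ ⊗ p1⊥) ⊗ ((p1⊥ ⅋ p1) ⊗ (p3⊥ ⊗ p1⊥)))
    [⊗]  ⊢ p3, p1, (p3⊥ ⊗ p1⊥)
      [Ax]  ⊢ p3, p3⊥
      [Ax]  ⊢ p1, p1⊥
    [⊗]  ⊢ p3, p1, ((p1⊥ ⅋ p1) ⊗ (p3⊥ ⊗ p1⊥))
      [⅋]  ⊢ (p1⊥ ⅋ p1)
        [Ax]  ⊢ p1, p1⊥
      [⊗]  ⊢ p3, p1, (p3⊥ ⊗ p1⊥)
        [Ax]  ⊢ p3, p3⊥
        [Ax]  ⊢ p1, p1⊥

Result: YES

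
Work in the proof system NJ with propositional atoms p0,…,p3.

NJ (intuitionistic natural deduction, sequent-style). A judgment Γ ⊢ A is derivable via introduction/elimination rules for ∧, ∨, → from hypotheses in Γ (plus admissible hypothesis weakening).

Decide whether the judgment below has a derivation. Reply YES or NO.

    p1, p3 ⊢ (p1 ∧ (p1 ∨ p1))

Proof tree:
[∧I] p1, p3 ⊢ (p1 ∧ (p1 ∨ p1))
  [Ax] p1 ⊢ p1
  [Wk] p1, p3 ⊢ (p1 ∨ p1)
    [∨I₂] p1 ⊢ (p1 ∨ p1)
      [Ax] p1 ⊢ p1

Result: YES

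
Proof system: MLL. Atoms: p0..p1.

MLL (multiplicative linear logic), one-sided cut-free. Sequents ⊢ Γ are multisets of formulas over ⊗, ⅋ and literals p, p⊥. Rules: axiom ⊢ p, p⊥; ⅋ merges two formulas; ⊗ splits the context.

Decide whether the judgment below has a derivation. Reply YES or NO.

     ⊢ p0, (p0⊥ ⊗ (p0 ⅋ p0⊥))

Derivation trace:
[⊗]  ⊢ p0, (p0⊥ ⊗ (p0 ⅋ p0⊥))
  [Ax]  ⊢ p0, p0⊥
  [⅋]  ⊢ (p0 ⅋ p0⊥)
    [Ax]  ⊢ p0, p0⊥

Result: YES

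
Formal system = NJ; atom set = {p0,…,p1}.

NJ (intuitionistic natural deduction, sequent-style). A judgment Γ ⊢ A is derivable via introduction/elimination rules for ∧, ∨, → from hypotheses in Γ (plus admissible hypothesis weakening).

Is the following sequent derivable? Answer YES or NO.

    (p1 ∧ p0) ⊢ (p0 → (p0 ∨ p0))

Derivation (root first):
[Wk] (p1 ∧ p0) ⊢ (p0 → (p0 ∨ p0))
  [→I]  ⊢ (p0 → (p0 ∨ p0))
    [∨I₁] p0 ⊢ (p0 ∨ p0)
      [Ax] p0 ⊢ p0

Result: YES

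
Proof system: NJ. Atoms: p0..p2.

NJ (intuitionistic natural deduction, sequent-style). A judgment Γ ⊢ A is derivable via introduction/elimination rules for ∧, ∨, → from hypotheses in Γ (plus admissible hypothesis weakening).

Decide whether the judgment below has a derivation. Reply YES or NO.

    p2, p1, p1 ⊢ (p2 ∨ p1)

Proof tree:
[Wk] p2, p1, p1 ⊢ (p2 ∨ p1)
  [Wk] p2, p1 ⊢ (p2 ∨ p1)
    [∨I₁] p2 ⊢ (p2 ∨ p1)
      [Ax] p2 ⊢ p2

Result: YES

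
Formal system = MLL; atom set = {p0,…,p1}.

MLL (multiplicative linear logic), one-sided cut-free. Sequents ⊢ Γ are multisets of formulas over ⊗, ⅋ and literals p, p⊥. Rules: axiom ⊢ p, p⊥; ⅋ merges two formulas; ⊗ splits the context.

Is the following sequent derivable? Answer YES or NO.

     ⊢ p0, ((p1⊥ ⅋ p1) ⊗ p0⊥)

Proof tree:
[⊗]  ⊢ p0, ((p1⊥ ⅋ p1) ⊗ p0⊥)
  [⅋]  ⊢ (p1⊥ ⅋ p1)
    [Ax]  ⊢ p1, p1⊥
  [Ax]  ⊢ p0, p0⊥

Result: YES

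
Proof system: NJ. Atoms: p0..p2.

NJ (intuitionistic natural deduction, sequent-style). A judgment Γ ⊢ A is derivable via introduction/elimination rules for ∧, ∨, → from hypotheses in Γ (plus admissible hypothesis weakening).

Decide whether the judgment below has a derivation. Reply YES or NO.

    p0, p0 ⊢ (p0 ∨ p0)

Derivation (root first):
[∨I₂] p0, p0 ⊢ (p0 ∨ p0)
  [Wk] p0, p0 ⊢ p0
    [Ax] p0 ⊢ p0

Result: YES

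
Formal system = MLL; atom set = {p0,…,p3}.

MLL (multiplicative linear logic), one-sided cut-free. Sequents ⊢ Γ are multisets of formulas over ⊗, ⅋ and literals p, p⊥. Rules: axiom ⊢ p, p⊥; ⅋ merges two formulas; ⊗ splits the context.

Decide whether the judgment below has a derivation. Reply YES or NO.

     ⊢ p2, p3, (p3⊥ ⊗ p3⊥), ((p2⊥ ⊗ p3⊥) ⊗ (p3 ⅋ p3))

Derivation trace:
[⊗]  ⊢ p2, p3, (p3⊥ ⊗ p3⊥), ((p2⊥ ⊗ p3⊥) ⊗ (p3 ⅋ p3))
  [⊗]  ⊢ p2, p3, (p2⊥ ⊗ p3⊥)
    [Ax]  ⊢ p2, p2⊥
    [Ax]  ⊢ p3, p3⊥
  [⅋]  ⊢ (p3⊥ ⊗ p3⊥), (p3 ⅋ p3)
    [⊗]  ⊢ p3, p3, (p3⊥ ⊗ p3⊥)
      [Ax]  ⊢ p3, p3⊥
      [Ax]  ⊢ p3, p3⊥

Result: YES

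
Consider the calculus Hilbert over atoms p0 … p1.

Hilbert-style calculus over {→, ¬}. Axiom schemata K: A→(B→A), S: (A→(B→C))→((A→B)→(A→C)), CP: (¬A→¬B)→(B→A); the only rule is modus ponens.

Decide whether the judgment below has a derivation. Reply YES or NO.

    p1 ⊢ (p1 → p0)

Enumerate valuations to refute Γ ⊢ Δ:
  v=00: Γ:[p1=F] Δ:[(p1 → p0)=T] refutes=False
  v=01: Γ:[p1=T] Δ:[(p1 → p0)=F] refutes=True  ← countermodel

Result: NO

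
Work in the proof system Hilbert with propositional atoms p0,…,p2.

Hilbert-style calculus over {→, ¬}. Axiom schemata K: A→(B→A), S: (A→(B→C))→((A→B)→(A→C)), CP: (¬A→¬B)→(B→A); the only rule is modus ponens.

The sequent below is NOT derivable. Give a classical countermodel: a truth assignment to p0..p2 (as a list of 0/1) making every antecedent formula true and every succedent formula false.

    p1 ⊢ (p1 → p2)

Truth-table refutation:
  v=000: Γ:[p1=F] Δ:[(p1 → p2)=T] refutes=False
  v=001: Γ:[p1=F] Δ:[(p1 → p2)=T] refutes=False
  v=010: Γ:[p1=T] Δ:[(p1 → p2)=F] refutes=True  ← countermodel

Result: [0, 1, 0]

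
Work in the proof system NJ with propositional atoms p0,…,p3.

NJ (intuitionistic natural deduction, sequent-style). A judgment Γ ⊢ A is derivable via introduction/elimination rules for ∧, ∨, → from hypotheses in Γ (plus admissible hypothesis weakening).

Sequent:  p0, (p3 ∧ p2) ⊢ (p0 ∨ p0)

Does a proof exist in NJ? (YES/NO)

Proof tree:
[∨I₂] p0, (p3 ∧ p2) ⊢ (p0 ∨ p0)
  [Wk] p0, (p3 ∧ p2) ⊢ p0
    [Ax] p0 ⊢ p0

Result: YES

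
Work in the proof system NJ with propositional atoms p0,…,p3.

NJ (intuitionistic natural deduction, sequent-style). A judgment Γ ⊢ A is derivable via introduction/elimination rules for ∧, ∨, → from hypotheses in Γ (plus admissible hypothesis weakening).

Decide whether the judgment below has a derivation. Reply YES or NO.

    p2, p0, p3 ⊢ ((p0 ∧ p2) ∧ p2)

Proof tree:
[Wk] p2, p0, p3 ⊢ ((p0 ∧ p2) ∧ p2)
  [∧I] p2, p0 ⊢ ((p0 ∧ p2) ∧ p2)
    [∧I] p2, p0 ⊢ (p0 ∧ p2)
      [Ax] p0 ⊢ p0
      [Ax] p2 ⊢ p2
    [Ax] p2 ⊢ p2

Result: YES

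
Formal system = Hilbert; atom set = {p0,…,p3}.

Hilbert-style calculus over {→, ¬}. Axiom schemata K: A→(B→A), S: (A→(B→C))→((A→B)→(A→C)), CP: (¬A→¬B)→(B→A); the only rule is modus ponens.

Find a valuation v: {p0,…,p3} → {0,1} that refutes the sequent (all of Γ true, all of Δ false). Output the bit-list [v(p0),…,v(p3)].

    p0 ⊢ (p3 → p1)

Enumerate valuations to refute Γ ⊢ Δ:
  v=0000: Γ:[p0=F] Δ:[(p3 → p1)=T] refutes=False
  v=0001: Γ:[p0=F] Δ:[(p3 → p1)=F] refutes=False
  v=0010: Γ:[p0=F] Δ:[(p3 → p1)=T] refutes=False
  v=0011: Γ:[p0=F] Δ:[(p3 → p1)=F] refutes=False
  v=0100: Γ:[p0=F] Δ:[(p3 → p1)=T] refutes=False
  v=0101: Γ:[p0=F] Δ:[(p3 → p1)=T] refutes=False
  v=0110: Γ:[p0=F] Δ:[(p3 → p1)=T] refutes=False
  v=0111: Γ:[p0=F] Δ:[(p3 → p1)=T] refutes=False
  v=1000: Γ:[p0=T] Δ:[(p3 → p1)=T] refutes=False
  v=1001: Γ:[p0=T] Δ:[(p3 → p1)=F] refutes=True  ← countermodel

Result: [1, 0, 0, 1]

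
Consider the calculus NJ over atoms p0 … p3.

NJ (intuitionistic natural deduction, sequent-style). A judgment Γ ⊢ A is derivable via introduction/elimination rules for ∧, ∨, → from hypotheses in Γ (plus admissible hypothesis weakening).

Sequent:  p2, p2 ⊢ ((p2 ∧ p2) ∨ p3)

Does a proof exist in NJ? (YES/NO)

Derivation trace:
[Wk] p2, p2 ⊢ ((p2 ∧ p2) ∨ p3)
  [∨I₁] p2 ⊢ ((p2 ∧ p2) ∨ p3)
    [∧I] p2 ⊢ (p2 ∧ p2)
      [Ax] p2 ⊢ p2
      [Ax] p2 ⊢ p2

Result: YES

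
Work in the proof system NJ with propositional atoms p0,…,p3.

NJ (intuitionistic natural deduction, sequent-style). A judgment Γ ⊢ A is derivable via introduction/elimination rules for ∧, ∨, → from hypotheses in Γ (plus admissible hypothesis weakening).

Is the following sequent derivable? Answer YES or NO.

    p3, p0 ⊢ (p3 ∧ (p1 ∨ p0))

Proof tree:
[∧I] p3, p0 ⊢ (p3 ∧ (p1 ∨ p0))
  [Ax] p3 ⊢ p3
  [∨I₂] p0 ⊢ (p1 ∨ p0)
    [Ax] p0 ⊢ p0

Result: YES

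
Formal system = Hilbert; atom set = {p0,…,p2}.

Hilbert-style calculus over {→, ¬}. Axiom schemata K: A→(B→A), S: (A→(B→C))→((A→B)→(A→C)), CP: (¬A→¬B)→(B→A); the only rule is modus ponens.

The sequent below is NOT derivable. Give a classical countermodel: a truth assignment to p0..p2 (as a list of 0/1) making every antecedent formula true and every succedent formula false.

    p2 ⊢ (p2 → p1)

Truth-table refutation:
  v=000: Γ:[p2=F] Δ:[(p2 → p1)=T] refutes=False
  v=001: Γ:[p2=T] Δ:[(p2 → p1)=F] refutes=True  ← countermodel

Result: [0, 0, 1]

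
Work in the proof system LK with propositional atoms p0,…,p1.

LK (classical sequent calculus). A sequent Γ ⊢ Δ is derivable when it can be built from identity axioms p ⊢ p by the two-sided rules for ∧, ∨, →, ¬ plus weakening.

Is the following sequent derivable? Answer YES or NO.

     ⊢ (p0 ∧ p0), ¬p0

Proof tree:
[¬R]  ⊢ (p0 ∧ p0), ¬p0
  [∧R] p0 ⊢ (p0 ∧ p0)
    [Ax] p0 ⊢ p0
    [Ax] p0 ⊢ p0

Result: YES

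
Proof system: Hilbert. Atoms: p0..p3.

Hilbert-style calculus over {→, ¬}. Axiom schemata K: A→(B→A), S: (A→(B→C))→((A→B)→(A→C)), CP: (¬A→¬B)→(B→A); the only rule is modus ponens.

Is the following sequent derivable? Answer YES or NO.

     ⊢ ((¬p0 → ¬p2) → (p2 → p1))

Search for a countermodel by truth-table:
  v=0000: Γ:[] Δ:[((¬p0 → ¬p2) → (p2 → p1))=T] refutes=False
  v=0001: Γ:[] Δ:[((¬p0 → ¬p2) → (p2 → p1))=T] refutes=False
  v=0010: Γ:[] Δ:[((¬p0 → ¬p2) → (p2 → p1))=T] refutes=False
  v=0011: Γ:[] Δ:[((¬p0 → ¬p2) → (p2 → p1))=T] refutes=False
  v=0100: Γ:[] Δ:[((¬p0 → ¬p2) → (p2 → p1))=T] refutes=False
  v=0101: Γ:[] Δ:[((¬p0 → ¬p2) → (p2 → p1))=T] refutes=False
  v=0110: Γ:[] Δ:[((¬p0 → ¬p2) → (p2 → p1))=T] refutes=False
  v=0111: Γ:[] Δ:[((¬p0 → ¬p2) → (p2 → p1))=T] refutes=False
  v=1000: Γ:[] Δ:[((¬p0 → ¬p2) → (p2 → p1))=T] refutes=False
  v=1001: Γ:[] Δ:[((¬p0 → ¬p2) → (p2 → p1))=T] refutes=False
  v=1010: Γ:[] Δ:[((¬p0 → ¬p2) → (p2 → p1))=F] refutes=True  ← countermodel

Result: NO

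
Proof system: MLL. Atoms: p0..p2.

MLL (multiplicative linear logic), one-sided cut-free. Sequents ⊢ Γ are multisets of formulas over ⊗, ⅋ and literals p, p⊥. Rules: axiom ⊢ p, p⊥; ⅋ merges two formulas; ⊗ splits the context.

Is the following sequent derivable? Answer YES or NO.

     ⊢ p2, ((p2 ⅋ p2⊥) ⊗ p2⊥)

Derivation (root first):
[⊗]  ⊢ p2, ((p2 ⅋ p2⊥) ⊗ p2⊥)
  [⅋]  ⊢ (p2 ⅋ p2⊥)
    [Ax]  ⊢ p2, p2⊥
  [Ax]  ⊢ p2, p2⊥

Result: YES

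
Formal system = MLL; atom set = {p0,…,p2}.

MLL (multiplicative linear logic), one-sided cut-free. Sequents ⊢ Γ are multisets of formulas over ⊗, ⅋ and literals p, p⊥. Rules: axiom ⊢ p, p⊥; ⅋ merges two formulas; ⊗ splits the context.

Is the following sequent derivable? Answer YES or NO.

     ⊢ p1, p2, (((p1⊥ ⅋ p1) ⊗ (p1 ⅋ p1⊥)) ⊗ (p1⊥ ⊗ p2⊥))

Derivation (root first):
[⊗]  ⊢ p1, p2, (((p1⊥ ⅋ p1) ⊗ (p1 ⅋ p1⊥)) ⊗ (p1⊥ ⊗ p2⊥))
  [⊗]  ⊢ ((p1⊥ ⅋ p1) ⊗ (p1 ⅋ p1⊥))
    [⅋]  ⊢ (p1⊥ ⅋ p1)
      [Ax]  ⊢ p1, p1⊥
    [⅋]  ⊢ (p1 ⅋ p1⊥)
      [Ax]  ⊢ p1, p1⊥
  [⊗]  ⊢ p1, p2, (p1⊥ ⊗ p2⊥)
    [Ax]  ⊢ p1, p1⊥
    [Ax]  ⊢ p2, p2⊥

Result: YES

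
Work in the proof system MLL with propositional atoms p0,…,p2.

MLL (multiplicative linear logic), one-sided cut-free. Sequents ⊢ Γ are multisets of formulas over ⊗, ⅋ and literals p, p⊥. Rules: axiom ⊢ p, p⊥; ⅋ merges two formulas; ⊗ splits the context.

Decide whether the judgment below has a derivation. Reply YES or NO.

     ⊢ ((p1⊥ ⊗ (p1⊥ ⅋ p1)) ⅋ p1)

Derivation (root first):
[⅋]  ⊢ ((p1⊥ ⊗ (p1⊥ ⅋ p1)) ⅋ p1)
  [⊗]  ⊢ p1, (p1⊥ ⊗ (p1⊥ ⅋ p1))
    [Ax]  ⊢ p1, p1⊥
    [⅋]  ⊢ (p1⊥ ⅋ p1)
      [Ax]  ⊢ p1, p1⊥

Result: YES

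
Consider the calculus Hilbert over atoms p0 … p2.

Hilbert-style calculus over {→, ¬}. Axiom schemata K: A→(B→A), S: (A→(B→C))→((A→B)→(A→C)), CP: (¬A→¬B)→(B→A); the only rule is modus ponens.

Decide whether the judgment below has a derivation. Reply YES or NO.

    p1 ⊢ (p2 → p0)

Enumerate valuations to refute Γ ⊢ Δ:
  v=000: Γ:[p1=F] Δ:[(p2 → p0)=T] refutes=False
  v=001: Γ:[p1=F] Δ:[(p2 → p0)=F] refutes=False
  v=010: Γ:[p1=T] Δ:[(p2 → p0)=T] refutes=False
  v=011: Γ:[p1=T] Δ:[(p2 → p0)=F] refutes=True  ← countermodel

Result: NO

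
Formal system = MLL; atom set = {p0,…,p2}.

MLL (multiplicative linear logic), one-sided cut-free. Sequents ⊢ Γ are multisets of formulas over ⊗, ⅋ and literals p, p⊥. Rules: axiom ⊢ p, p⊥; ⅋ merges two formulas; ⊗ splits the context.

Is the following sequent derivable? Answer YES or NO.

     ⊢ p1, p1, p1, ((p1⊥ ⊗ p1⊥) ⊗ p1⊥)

Proof tree:
[⊗]  ⊢ p1, p1, p1, ((p1⊥ ⊗ p1⊥) ⊗ p1⊥)
  [⊗]  ⊢ p1, p1, (p1⊥ ⊗ p1⊥)
    [Ax]  ⊢ p1, p1⊥
    [Ax]  ⊢ p1, p1⊥
  [Ax]  ⊢ p1, p1⊥

Result: YES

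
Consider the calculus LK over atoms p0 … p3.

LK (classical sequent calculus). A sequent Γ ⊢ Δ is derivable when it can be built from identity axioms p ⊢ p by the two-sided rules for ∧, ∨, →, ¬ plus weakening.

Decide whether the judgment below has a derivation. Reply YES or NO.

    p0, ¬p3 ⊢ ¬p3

Derivation trace:
[¬L] p0, ¬p3 ⊢ ¬p3
  [¬R] p0 ⊢ p3, ¬p3
    [WL] p3, p0 ⊢ p3
      [Ax] p3 ⊢ p3

Result: YES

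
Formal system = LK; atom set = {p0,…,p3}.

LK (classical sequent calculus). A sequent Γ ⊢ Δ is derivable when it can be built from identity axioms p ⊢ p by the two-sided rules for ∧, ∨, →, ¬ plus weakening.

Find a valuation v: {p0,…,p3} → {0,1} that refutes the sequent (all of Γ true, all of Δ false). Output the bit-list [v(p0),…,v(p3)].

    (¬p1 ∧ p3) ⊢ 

Search for a countermodel by truth-table:
  v=0000: Γ:[(¬p1 ∧ p3)=F] Δ:[] refutes=False
  v=0001: Γ:[(¬p1 ∧ p3)=T] Δ:[] refutes=True  ← countermodel

Result: [0, 0, 0, 1]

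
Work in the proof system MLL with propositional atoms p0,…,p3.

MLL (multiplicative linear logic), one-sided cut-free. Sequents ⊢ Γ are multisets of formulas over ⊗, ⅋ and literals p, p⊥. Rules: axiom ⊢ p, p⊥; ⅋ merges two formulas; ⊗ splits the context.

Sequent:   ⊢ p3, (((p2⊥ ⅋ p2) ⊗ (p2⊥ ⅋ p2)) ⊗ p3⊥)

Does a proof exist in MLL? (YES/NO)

Derivation trace:
[⊗]  ⊢ p3, (((p2⊥ ⅋ p2) ⊗ (p2⊥ ⅋ p2)) ⊗ p3⊥)
  [⊗]  ⊢ ((p2⊥ ⅋ p2) ⊗ (p2⊥ ⅋ p2))
    [⅋]  ⊢ (p2⊥ ⅋ p2)
      [Ax]  ⊢ p2, p2⊥
    [⅋]  ⊢ (p2⊥ ⅋ p2)
      [Ax]  ⊢ p2, p2⊥
  [Ax]  ⊢ p3, p3⊥

Result: YES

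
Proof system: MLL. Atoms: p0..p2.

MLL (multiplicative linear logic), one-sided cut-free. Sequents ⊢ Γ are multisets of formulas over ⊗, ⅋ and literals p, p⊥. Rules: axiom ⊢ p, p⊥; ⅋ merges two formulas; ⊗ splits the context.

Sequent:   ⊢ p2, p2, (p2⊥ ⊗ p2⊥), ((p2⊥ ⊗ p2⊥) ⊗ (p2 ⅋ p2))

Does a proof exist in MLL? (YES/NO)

Derivation trace:
[⊗]  ⊢ p2, p2, (p2⊥ ⊗ p2⊥), ((p2⊥ ⊗ p2⊥) ⊗ (p2 ⅋ p2))
  [⊗]  ⊢ p2, p2, (p2⊥ ⊗ p2⊥)
    [Ax]  ⊢ p2, p2⊥
    [Ax]  ⊢ p2, p2⊥
  [⅋]  ⊢ (p2⊥ ⊗ p2⊥), (p2 ⅋ p2)
    [⊗]  ⊢ p2, p2, (p2⊥ ⊗ p2⊥)
      [Ax]  ⊢ p2, p2⊥
      [Ax]  ⊢ p2, p2⊥

Result: YES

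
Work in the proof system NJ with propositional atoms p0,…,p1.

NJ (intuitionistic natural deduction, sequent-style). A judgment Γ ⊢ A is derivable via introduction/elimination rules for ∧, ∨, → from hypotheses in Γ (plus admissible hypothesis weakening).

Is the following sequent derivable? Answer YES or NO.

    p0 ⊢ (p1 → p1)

Derivation trace:
[Wk] p0 ⊢ (p1 → p1)
  [→I]  ⊢ (p1 → p1)
    [Ax] p1 ⊢ p1

Result: YES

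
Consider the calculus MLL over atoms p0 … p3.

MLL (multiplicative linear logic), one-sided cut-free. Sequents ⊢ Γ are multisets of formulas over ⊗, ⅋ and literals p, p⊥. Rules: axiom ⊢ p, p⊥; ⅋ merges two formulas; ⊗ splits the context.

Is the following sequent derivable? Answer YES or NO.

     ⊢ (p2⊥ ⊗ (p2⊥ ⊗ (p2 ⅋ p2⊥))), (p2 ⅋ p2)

Proof tree:
[⅋]  ⊢ (p2⊥ ⊗ (p2⊥ ⊗ (p2 ⅋ p2⊥))), (p2 ⅋ p2)
  [⊗]  ⊢ p2, p2, (p2⊥ ⊗ (p2⊥ ⊗ (p2 ⅋ p2⊥)))
    [Ax]  ⊢ p2, p2⊥
    [⊗]  ⊢ p2, (p2⊥ ⊗ (p2 ⅋ p2⊥))
      [Ax]  ⊢ p2, p2⊥
      [⅋]  ⊢ (p2 ⅋ p2⊥)
        [Ax]  ⊢ p2, p2⊥

Result: YES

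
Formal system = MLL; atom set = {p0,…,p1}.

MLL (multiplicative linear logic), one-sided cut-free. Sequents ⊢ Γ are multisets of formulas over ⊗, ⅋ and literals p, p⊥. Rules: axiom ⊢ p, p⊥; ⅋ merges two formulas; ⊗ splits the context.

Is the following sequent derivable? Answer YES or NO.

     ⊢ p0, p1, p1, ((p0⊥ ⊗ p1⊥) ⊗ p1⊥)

Proof tree:
[⊗]  ⊢ p0, p1, p1, ((p0⊥ ⊗ p1⊥) ⊗ p1⊥)
  [⊗]  ⊢ p0, p1, (p0⊥ ⊗ p1⊥)
    [Ax]  ⊢ p0, p0⊥
    [Ax]  ⊢ p1, p1⊥
  [Ax]  ⊢ p1, p1⊥

Result: YES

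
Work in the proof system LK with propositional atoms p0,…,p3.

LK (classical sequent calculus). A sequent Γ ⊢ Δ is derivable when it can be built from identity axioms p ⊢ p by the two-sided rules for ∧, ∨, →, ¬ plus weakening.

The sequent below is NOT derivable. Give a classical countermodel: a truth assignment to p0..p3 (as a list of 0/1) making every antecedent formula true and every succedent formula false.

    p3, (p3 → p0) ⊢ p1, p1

Search for a countermodel by truth-table:
  v=0000: Γ:[p3=F, (p3 → p0)=T] Δ:[p1=F, p1=F] refutes=False
  v=0001: Γ:[p3=T, (p3 → p0)=F] Δ:[p1=F, p1=F] refutes=False
  v=0010: Γ:[p3=F, (p3 → p0)=T] Δ:[p1=F, p1=F] refutes=False
  v=0011: Γ:[p3=T, (p3 → p0)=F] Δ:[p1=F, p1=F] refutes=False
  v=0100: Γ:[p3=F, (p3 → p0)=T] Δ:[p1=T, p1=T] refutes=False
  v=0101: Γ:[p3=T, (p3 → p0)=F] Δ:[p1=T, p1=T] refutes=False
  v=0110: Γ:[p3=F, (p3 → p0)=T] Δ:[p1=T, p1=T] refutes=False
  v=0111: Γ:[p3=T, (p3 → p0)=F] Δ:[p1=T, p1=T] refutes=False
  v=1000: Γ:[p3=F, (p3 → p0)=T] Δ:[p1=F, p1=F] refutes=False
  v=1001: Γ:[p3=T, (p3 → p0)=T] Δ:[p1=F, p1=F] refutes=True  ← countermodel

Result: [1, 0, 0, 1]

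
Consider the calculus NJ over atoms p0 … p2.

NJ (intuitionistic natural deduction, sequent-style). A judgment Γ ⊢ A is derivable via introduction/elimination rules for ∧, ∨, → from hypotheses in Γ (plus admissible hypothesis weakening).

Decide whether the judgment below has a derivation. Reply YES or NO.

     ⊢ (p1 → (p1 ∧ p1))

Proof tree:
[→I]  ⊢ (p1 → (p1 ∧ p1))
  [∧I] p1 ⊢ (p1 ∧ p1)
    [Ax] p1 ⊢ p1
    [Ax] p1 ⊢ p1

Result: YES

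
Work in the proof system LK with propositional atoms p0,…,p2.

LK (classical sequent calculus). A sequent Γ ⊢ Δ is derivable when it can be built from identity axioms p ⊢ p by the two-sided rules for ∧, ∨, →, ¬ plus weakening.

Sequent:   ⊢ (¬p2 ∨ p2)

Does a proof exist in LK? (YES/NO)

Proof tree:
[∨R]  ⊢ (¬p2 ∨ p2)
  [¬R]  ⊢ p2, ¬p2
    [Ax] p2 ⊢ p2

Result: YES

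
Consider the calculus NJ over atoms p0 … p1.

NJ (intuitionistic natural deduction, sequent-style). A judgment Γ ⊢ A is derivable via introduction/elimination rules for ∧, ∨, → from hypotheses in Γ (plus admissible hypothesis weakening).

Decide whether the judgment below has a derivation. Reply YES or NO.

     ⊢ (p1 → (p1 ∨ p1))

Derivation (root first):
[→I]  ⊢ (p1 → (p1 ∨ p1))
  [∨I₂] p1 ⊢ (p1 ∨ p1)
    [Ax] p1 ⊢ p1

Result: YES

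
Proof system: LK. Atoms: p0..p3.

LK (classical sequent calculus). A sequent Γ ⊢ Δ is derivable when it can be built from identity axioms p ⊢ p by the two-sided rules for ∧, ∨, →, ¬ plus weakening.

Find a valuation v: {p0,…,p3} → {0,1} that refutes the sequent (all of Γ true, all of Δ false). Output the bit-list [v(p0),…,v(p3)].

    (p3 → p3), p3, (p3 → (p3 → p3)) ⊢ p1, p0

Truth-table refutation:
  v=0000: Γ:[(p3 → p3)=T, p3=F, (p3 → (p3 → p3))=T] Δ:[p1=F, p0=F] refutes=False
  v=0001: Γ:[(p3 → p3)=T, p3=T, (p3 → (p3 → p3))=T] Δ:[p1=F, p0=F] refutes=True  ← countermodel

Result: [0, 0, 0, 1]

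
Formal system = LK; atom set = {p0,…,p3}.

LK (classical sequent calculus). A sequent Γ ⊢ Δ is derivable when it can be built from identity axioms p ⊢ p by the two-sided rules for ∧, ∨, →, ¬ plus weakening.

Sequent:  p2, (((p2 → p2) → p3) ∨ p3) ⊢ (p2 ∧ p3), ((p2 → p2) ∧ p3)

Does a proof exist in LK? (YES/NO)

Proof tree:
[∨L] p2, (((p2 → p2) → p3) ∨ p3) ⊢ (p2 ∧ p3), ((p2 → p2) ∧ p3)
  [∧R] ((p2 → p2) → p3) ⊢ ((p2 → p2) ∧ p3)
    [→R]  ⊢ (p2 → p2)
      [Ax] p2 ⊢ p2
    [→L] ((p2 → p2) → p3) ⊢ p3
      [→R]  ⊢ (p2 → p2)
        [Ax] p2 ⊢ p2
      [Ax] p3 ⊢ p3
  [∧R] p2, p3 ⊢ (p2 ∧ p3)
    [Ax] p2 ⊢ p2
    [Ax] p3 ⊢ p3

Result: YES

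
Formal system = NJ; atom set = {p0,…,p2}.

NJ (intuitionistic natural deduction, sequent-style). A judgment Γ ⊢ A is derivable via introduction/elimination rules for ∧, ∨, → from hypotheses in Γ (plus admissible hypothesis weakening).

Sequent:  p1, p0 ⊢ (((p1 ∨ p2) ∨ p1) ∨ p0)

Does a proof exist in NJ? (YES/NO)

Proof tree:
[∨I₁] p1, p0 ⊢ (((p1 ∨ p2) ∨ p1) ∨ p0)
  [∨I₁] p1, p0 ⊢ ((p1 ∨ p2) ∨ p1)
    [∨I₁] p1, p0 ⊢ (p1 ∨ p2)
      [Wk] p1, p0 ⊢ p1
        [Ax] p1 ⊢ p1

Result: YES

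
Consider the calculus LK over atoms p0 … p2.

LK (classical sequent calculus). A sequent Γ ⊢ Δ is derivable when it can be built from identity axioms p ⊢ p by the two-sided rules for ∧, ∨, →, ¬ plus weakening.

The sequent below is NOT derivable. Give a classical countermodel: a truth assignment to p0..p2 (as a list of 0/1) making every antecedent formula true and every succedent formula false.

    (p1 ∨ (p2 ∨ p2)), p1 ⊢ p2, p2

Enumerate valuations to refute Γ ⊢ Δ:
  v=000: Γ:[(p1 ∨ (p2 ∨ p2))=F, p1=F] Δ:[p2=F, p2=F] refutes=False
  v=001: Γ:[(p1 ∨ (p2 ∨ p2))=T, p1=F] Δ:[p2=T, p2=T] refutes=False
  v=010: Γ:[(p1 ∨ (p2 ∨ p2))=T, p1=T] Δ:[p2=F, p2=F] refutes=True  ← countermodel

Result: [0, 1, 0]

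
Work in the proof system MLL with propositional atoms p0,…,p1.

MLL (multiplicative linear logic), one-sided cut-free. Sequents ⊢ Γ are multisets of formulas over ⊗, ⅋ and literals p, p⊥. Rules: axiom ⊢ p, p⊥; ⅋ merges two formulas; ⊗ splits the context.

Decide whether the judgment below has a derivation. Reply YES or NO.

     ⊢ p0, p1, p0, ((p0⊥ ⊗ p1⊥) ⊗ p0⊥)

Proof tree:
[⊗]  ⊢ p0, p1, p0, ((p0⊥ ⊗ p1⊥) ⊗ p0⊥)
  [⊗]  ⊢ p0, p1, (p0⊥ ⊗ p1⊥)
    [Ax]  ⊢ p0, p0⊥
    [Ax]  ⊢ p1, p1⊥
  [Ax]  ⊢ p0, p0⊥

Result: YES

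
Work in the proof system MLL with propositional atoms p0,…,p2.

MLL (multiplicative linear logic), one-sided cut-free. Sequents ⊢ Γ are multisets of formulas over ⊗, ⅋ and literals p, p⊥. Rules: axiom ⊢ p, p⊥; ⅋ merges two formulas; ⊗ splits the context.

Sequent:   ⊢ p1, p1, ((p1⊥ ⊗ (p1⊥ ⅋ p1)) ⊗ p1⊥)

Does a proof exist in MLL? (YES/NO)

Derivation trace:
[⊗]  ⊢ p1, p1, ((p1⊥ ⊗ (p1⊥ ⅋ p1)) ⊗ p1⊥)
  [⊗]  ⊢ p1, (p1⊥ ⊗ (p1⊥ ⅋ p1))
    [Ax]  ⊢ p1, p1⊥
    [⅋]  ⊢ (p1⊥ ⅋ p1)
      [Ax]  ⊢ p1, p1⊥
  [Ax]  ⊢ p1, p1⊥

Result: YES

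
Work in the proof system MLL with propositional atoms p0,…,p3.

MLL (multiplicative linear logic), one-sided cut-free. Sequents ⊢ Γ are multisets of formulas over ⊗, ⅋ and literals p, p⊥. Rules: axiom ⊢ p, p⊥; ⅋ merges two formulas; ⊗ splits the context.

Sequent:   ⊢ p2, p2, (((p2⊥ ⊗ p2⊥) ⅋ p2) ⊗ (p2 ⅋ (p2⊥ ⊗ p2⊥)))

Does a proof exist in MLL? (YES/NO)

Derivation trace:
[⊗]  ⊢ p2, p2, (((p2⊥ ⊗ p2⊥) ⅋ p2) ⊗ (p2 ⅋ (p2⊥ ⊗ p2⊥)))
  [⅋]  ⊢ p2, ((p2⊥ ⊗ p2⊥) ⅋ p2)
    [⊗]  ⊢ p2, p2, (p2⊥ ⊗ p2⊥)
      [Ax]  ⊢ p2, p2⊥
      [Ax]  ⊢ p2, p2⊥
  [⅋]  ⊢ p2, (p2 ⅋ (p2⊥ ⊗ p2⊥))
    [⊗]  ⊢ p2, p2, (p2⊥ ⊗ p2⊥)
      [Ax]  ⊢ p2, p2⊥
      [Ax]  ⊢ p2, p2⊥

Result: YES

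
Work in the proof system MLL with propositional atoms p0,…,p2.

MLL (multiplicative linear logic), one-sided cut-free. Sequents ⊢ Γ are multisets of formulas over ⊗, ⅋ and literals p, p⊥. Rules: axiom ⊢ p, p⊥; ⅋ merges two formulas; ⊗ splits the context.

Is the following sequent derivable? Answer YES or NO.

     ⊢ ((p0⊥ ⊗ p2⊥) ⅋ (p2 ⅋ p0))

Derivation trace:
[⅋]  ⊢ ((p0⊥ ⊗ p2⊥) ⅋ (p2 ⅋ p0))
  [⅋]  ⊢ (p0⊥ ⊗ p2⊥), (p2 ⅋ p0)
    [⊗]  ⊢ p0, p2, (p0⊥ ⊗ p2⊥)
      [Ax]  ⊢ p0, p0⊥
      [Ax]  ⊢ p2, p2⊥

Result: YES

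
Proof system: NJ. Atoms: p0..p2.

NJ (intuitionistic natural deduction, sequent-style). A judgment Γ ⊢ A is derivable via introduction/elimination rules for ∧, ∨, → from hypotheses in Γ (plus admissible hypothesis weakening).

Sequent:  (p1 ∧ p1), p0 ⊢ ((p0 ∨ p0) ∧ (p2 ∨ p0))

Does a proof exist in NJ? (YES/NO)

Derivation (root first):
[∧I] (p1 ∧ p1), p0 ⊢ ((p0 ∨ p0) ∧ (p2 ∨ p0))
  [∨I₁] p0 ⊢ (p0 ∨ p0)
    [Ax] p0 ⊢ p0
  [∨I₂] p0, (p1 ∧ p1) ⊢ (p2 ∨ p0)
    [Wk] p0, (p1 ∧ p1) ⊢ p0
      [Ax] p0 ⊢ p0

Result: YES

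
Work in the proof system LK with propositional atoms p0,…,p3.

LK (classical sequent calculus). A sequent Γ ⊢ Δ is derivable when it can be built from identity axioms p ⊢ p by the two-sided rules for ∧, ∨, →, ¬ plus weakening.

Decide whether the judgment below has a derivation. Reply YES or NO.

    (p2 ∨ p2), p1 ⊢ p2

Derivation (root first):
[WL] (p2 ∨ p2), p1 ⊢ p2
  [∨L] (p2 ∨ p2) ⊢ p2
    [Ax] p2 ⊢ p2
    [Ax] p2 ⊢ p2

Result: YES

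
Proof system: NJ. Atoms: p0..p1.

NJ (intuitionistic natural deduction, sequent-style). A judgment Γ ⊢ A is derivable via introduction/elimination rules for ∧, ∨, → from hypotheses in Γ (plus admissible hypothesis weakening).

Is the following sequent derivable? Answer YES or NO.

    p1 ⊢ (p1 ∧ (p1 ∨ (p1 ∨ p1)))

Proof tree:
[∧I] p1 ⊢ (p1 ∧ (p1 ∨ (p1 ∨ p1)))
  [Ax] p1 ⊢ p1
  [∨I₂] p1 ⊢ (p1 ∨ (p1 ∨ p1))
    [∨I₁] p1 ⊢ (p1 ∨ p1)
      [Ax] p1 ⊢ p1

Result: YES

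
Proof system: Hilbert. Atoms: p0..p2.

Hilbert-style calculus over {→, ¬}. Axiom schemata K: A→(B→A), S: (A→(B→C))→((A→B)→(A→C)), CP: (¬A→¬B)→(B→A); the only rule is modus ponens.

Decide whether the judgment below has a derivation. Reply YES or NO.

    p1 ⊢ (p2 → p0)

Search for a countermodel by truth-table:
  v=000: Γ:[p1=F] Δ:[(p2 → p0)=T] refutes=False
  v=001: Γ:[p1=F] Δ:[(p2 → p0)=F] refutes=False
  v=010: Γ:[p1=T] Δ:[(p2 → p0)=T] refutes=False
  v=011: Γ:[p1=T] Δ:[(p2 → p0)=F] refutes=True  ← countermodel

Result: NO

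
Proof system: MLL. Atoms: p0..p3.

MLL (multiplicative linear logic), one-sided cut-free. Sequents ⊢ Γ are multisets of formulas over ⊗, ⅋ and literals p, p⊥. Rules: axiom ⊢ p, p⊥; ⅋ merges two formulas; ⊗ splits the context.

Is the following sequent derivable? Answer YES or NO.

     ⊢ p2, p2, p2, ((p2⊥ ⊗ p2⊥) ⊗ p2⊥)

Proof tree:
[⊗]  ⊢ p2, p2, p2, ((p2⊥ ⊗ p2⊥) ⊗ p2⊥)
  [⊗]  ⊢ p2, p2, (p2⊥ ⊗ p2⊥)
    [Ax]  ⊢ p2, p2⊥
    [Ax]  ⊢ p2, p2⊥
  [Ax]  ⊢ p2, p2⊥

Result: YES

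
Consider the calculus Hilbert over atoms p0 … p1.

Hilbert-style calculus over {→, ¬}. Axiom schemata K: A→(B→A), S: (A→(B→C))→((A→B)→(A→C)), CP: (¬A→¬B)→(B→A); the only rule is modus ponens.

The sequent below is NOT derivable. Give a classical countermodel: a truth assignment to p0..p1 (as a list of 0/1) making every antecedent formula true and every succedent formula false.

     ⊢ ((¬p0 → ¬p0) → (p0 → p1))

Enumerate valuations to refute Γ ⊢ Δ:
  v=00: Γ:[] Δ:[((¬p0 → ¬p0) → (p0 → p1))=T] refutes=False
  v=01: Γ:[] Δ:[((¬p0 → ¬p0) → (p0 → p1))=T] refutes=False
  v=10: Γ:[] Δ:[((¬p0 → ¬p0) → (p0 → p1))=F] refutes=True  ← countermodel

Result: [1, 0]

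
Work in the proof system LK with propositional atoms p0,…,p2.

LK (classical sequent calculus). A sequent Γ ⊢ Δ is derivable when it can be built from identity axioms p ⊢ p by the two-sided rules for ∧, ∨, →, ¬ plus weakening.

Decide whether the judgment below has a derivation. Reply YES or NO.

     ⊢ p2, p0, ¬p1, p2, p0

Enumerate valuations to refute Γ ⊢ Δ:
  v=000: Γ:[] Δ:[p2=F, p0=F, ¬p1=T, p2=F, p0=F] refutes=False
  v=001: Γ:[] Δ:[p2=T, p0=F, ¬p1=T, p2=T, p0=F] refutes=False
  v=010: Γ:[] Δ:[p2=F, p0=F, ¬p1=F, p2=F, p0=F] refutes=True  ← countermodel

Result: NO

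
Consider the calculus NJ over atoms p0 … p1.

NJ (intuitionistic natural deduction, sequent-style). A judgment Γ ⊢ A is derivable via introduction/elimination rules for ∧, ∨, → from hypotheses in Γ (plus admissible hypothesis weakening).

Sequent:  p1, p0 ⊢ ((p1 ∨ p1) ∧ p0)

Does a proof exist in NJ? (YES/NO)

Derivation trace:
[∧I] p1, p0 ⊢ ((p1 ∨ p1) ∧ p0)
  [∨I₂] p1 ⊢ (p1 ∨ p1)
    [Ax] p1 ⊢ p1
  [Ax] p0 ⊢ p0

Result: YES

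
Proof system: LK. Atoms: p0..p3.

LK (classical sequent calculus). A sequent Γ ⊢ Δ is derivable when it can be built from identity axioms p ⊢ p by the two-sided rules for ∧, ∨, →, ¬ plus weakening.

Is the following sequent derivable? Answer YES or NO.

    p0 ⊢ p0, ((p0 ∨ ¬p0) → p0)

Derivation trace:
[→R] p0 ⊢ p0, ((p0 ∨ ¬p0) → p0)
  [WR] p0, (p0 ∨ ¬p0) ⊢ p0, p0
    [∨L] p0, (p0 ∨ ¬p0) ⊢ p0
      [Ax] p0 ⊢ p0
      [¬L] p0, ¬p0 ⊢ 
        [Ax] p0 ⊢ p0

Result: YES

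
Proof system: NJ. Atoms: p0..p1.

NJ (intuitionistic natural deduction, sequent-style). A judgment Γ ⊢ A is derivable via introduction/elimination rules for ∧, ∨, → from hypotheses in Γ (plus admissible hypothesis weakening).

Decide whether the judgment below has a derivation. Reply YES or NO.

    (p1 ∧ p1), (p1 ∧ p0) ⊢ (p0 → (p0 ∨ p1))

Derivation trace:
[Wk] (p1 ∧ p1), (p1 ∧ p0) ⊢ (p0 → (p0 ∨ p1))
  [→I] (p1 ∧ p1) ⊢ (p0 → (p0 ∨ p1))
    [∨I₁] p0, (p1 ∧ p1) ⊢ (p0 ∨ p1)
      [Wk] p0, (p1 ∧ p1) ⊢ p0
        [Ax] p0 ⊢ p0

Result: YES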